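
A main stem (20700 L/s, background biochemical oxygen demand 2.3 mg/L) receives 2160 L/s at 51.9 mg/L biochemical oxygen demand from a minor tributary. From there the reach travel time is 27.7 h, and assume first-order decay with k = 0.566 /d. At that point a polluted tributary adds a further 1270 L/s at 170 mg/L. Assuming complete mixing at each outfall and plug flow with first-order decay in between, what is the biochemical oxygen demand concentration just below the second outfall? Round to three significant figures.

Flow-weighted average: C = (20700·2.300 + 2160·51.90) / 22860 = 159700/22860 = 6.987 mg/L; combined flow 22860 L/s.
After decay, C = 6.987 × e^(−kt) = 6.987 × 0.5203 = 3.635 mg/L.
Second outfall: C = (22860·3.635 + 1270·170.0)/24130 = 12.39 mg/L.

12.4 mg/L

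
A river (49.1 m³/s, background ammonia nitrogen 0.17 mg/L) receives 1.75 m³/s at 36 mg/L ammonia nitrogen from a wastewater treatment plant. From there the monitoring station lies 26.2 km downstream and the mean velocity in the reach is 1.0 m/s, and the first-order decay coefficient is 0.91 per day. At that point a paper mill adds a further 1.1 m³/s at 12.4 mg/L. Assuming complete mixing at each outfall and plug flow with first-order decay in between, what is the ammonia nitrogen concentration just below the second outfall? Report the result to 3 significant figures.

Flow-weighted average: C = (49.10·0.1700 + 1.750·36.00) / 50.85 = 71.35/50.85 = 1.403 mg/L; combined flow 50.85 m³/s.
Travel time t = 26.2·1000 / 1.0 = 26200 s = 7.278 h.
First-order decay: C = 1.403·exp(−k·t) = 1.403·0.7589 = 1.065 mg/L.
Second outfall: C = (50.85·1.065 + 1.100·12.40)/51.95 = 1.305 mg/L.

1.30 mg/L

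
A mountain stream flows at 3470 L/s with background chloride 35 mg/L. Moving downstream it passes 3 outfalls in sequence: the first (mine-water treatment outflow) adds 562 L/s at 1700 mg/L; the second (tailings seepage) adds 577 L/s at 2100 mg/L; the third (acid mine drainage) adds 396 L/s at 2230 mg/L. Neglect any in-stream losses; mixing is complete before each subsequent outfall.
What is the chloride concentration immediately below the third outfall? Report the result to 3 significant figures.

Outfall 1: combined Q = 4032 L/s; C = (3470·35.00 + 562.0·1700)/4032 = 267.1 mg/L.
Outfall 2: combined Q = 4609 L/s; C = (4032·267.1 + 577.0·2100)/4609 = 496.5 mg/L.
Outfall 3: combined Q = 5005 L/s; C = (4609·496.5 + 396.0·2230)/5005 = 633.7 mg/L.

634 mg/L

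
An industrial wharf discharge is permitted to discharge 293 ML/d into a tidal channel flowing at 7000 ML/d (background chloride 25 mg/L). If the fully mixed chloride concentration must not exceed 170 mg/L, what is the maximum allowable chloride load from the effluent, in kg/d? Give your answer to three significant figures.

Mass balance at the limit: 7000·25.00 + 293.0·Cₑ = 7293·170 → Cₑ = 3634 mg/L.
293.0 ML/d = 3.391 m³/s. Load = 3.391 m³/s × 3634 g/m³ × 86 400 s/d = 1065000 kg/d.

1060000 kg/d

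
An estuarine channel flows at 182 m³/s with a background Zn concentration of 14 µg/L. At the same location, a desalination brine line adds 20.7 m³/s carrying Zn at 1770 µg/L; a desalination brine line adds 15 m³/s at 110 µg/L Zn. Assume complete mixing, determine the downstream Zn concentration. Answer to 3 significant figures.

Conservation of mass: C = (182.0·14.00 + 20.70·1770 + 15.00·110.0) / 217.7 = 40840/217.7 = 187.6 µg/L.

188 µg/L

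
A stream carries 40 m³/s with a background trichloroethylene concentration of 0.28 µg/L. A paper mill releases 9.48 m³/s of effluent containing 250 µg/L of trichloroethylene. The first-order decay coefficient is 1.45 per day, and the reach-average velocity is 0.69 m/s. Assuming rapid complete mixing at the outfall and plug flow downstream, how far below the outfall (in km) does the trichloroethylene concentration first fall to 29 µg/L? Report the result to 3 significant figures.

Conservation of mass: C = (40.00·0.2800 + 9.480·250.0) / 49.48 = 2381/49.48 = 48.12 µg/L.
Set 48.12·exp(−k·t) = 29 → t = ln(48.12/29)/k = 30180 s = 8.383 h.
Distance = v·t = 0.69·30180 = 20820 m = 20.82 km.

20.8 km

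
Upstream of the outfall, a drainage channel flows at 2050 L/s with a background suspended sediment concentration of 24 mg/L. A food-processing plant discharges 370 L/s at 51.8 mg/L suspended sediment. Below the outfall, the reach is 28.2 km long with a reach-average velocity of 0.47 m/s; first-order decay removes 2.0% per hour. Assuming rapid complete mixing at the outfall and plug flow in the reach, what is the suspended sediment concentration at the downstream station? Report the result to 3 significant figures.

After mixing, C = (2050·24.00 + 370.0·51.80) / 2420 = 68370/2420 = 28.25 mg/L.
Travel time t = 28.2·1000 / 0.47 = 60000 s = 16.67 h.
2.0%/h lost → k = −ln(1 − 0.02) = 0.02020 h⁻¹.
Decay over the reach: 28.25·exp(−kt) = 28.25·0.7141 = 20.17 mg/L.

20.2 mg/L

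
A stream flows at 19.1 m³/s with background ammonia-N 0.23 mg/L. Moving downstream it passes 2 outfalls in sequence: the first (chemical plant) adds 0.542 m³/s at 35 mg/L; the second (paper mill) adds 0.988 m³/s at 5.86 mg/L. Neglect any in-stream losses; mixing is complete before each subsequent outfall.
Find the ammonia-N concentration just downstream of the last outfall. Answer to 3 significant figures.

Outfall 1: combined Q = 19.64 m³/s; C = (19.10·0.2300 + 0.5420·35.00)/19.64 = 1.189 mg/L.
Outfall 2: combined Q = 20.63 m³/s; C = (19.64·1.189 + 0.9880·5.860)/20.63 = 1.413 mg/L.

1.41 mg/L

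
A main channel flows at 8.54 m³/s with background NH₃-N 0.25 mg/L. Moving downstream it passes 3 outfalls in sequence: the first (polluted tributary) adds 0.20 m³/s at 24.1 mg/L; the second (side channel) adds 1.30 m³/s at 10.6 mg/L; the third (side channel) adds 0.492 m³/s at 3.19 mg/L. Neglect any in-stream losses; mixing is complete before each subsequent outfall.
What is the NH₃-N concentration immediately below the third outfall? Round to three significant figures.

Outfall 1: combined Q = 8.740 m³/s; C = (8.540·0.2500 + 0.2000·24.10)/8.740 = 0.7958 mg/L.
Outfall 2: combined Q = 10.04 m³/s; C = (8.740·0.7958 + 1.300·10.60)/10.04 = 2.065 mg/L.
Outfall 3: combined Q = 10.53 m³/s; C = (10.04·2.065 + 0.4920·3.190)/10.53 = 2.118 mg/L.

2.12 mg/L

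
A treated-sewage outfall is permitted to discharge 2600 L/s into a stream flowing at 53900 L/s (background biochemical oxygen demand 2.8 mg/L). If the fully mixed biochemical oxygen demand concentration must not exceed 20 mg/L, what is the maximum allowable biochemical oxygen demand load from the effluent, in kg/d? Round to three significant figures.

Mass balance at the limit: 53900·2.800 + 2600·Cₑ = 56500·20 → Cₑ = 376.6 mg/L.
2600 L/s = 2.600 m³/s. Load = 2.600 m³/s × 376.6 g/m³ × 86 400 s/d = 84590 kg/d.

84600 kg/d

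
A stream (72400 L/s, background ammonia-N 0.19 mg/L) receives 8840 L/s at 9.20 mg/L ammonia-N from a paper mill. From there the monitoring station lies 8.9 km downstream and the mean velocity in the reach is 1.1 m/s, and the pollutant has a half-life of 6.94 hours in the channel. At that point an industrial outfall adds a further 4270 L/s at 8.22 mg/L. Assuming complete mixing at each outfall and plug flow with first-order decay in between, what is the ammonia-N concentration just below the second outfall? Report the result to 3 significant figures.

1.30 mg/L

Mixed concentration C = ΣQC/ΣQ = (72400·0.1900 + 8840·9.200) / 81240 = 95080/81240 = 1.170 mg/L; combined flow 81240 L/s.
Travel time t = 8.9·1000 / 1.1 = 8091 s = 2.247 h.
Half-life 6.94 h → k = ln 2 / 6.94 = 0.09988 h⁻¹ = 2.397 d⁻¹.
First-order decay: C = 1.170·exp(−k·t) = 1.170·0.7989 = 0.9351 mg/L.
Second outfall: C = (81240·0.9351 + 4270·8.220)/85510 = 1.299 mg/L.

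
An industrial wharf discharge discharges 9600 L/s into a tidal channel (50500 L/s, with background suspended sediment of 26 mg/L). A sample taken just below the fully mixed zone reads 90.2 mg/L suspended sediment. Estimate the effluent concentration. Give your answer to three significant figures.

Mass balance: 50500·26.00 + 9600·Cₑ = 60100·90.20
→ Cₑ = (60100·90.20 − 50500·26.00) / 9600 = 427.9 mg/L.

428 mg/L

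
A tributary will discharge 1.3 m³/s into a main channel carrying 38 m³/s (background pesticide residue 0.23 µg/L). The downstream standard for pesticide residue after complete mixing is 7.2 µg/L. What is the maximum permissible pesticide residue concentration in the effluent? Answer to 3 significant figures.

At the limit, (Qr·Cr + Qe·Cₑ)/(Qr + Qe) = 7.2:
Cₑ = (39.30·7.2 − 38.00·0.2300) / 1.300 = 210.9 µg/L.

211 µg/L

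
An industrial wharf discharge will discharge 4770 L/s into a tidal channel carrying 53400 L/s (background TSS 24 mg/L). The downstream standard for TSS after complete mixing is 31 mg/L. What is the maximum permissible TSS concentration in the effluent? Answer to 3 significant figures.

At the limit, (Qr·Cr + Qe·Cₑ)/(Qr + Qe) = 31:
Cₑ = (58170·31 − 53400·24.00) / 4770 = 109.4 mg/L.

109 mg/L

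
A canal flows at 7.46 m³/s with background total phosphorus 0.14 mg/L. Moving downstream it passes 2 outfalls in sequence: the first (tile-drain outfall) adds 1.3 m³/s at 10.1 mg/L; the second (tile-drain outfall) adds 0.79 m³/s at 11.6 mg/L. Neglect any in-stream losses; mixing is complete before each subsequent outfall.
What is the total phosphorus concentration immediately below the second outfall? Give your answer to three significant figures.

Outfall 1: combined Q = 8.760 m³/s; C = (7.460·0.1400 + 1.300·10.10)/8.760 = 1.618 mg/L.
Outfall 2: combined Q = 9.550 m³/s; C = (8.760·1.618 + 0.7900·11.60)/9.550 = 2.444 mg/L.

2.44 mg/L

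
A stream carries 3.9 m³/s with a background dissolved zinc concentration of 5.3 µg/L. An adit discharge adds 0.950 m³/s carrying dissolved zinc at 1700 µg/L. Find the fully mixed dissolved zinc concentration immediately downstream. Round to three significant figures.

337 µg/L

Flow-weighted average: C = (3.900·5.300 + 0.9500·1700) / 4.850 = 1636/4.850 = 337.3 µg/L.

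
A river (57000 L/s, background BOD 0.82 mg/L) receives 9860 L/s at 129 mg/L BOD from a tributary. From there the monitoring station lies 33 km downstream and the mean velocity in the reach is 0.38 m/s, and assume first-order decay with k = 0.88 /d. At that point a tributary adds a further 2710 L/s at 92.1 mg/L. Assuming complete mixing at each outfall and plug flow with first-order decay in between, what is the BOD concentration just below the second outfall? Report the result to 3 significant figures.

Mass balance: C = (57000·0.8200 + 9860·129.0) / 66860 = 1319000/66860 = 19.72 mg/L; combined flow 66860 L/s.
Travel time t = 33·1000 / 0.38 = 86840 s = 24.12 h.
After decay, C = 19.72 × e^(−kt) = 19.72 × 0.4129 = 8.144 mg/L.
At the second outfall, C = (66860·8.144 + 2710·92.10) / (66860 + 2710) = 11.41 mg/L.

11.4 mg/L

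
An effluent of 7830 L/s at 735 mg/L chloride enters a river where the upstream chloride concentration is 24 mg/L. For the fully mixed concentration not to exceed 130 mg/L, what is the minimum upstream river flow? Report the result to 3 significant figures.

44700 L/s

Set C_mix = 130: (Q·24.00 + 7830·735.0) / (Q + 7830) = 130
→ Q = 7830·(735.0 − 130)/(130 − 24.00) = 44690 L/s.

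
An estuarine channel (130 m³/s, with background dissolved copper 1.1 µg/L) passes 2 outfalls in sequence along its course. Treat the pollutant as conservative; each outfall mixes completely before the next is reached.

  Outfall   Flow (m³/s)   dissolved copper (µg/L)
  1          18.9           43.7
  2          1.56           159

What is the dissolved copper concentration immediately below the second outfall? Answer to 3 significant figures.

8.09 µg/L

Below outfall 1: Q → 148.9 m³/s, C = (130.0·1.100 + 18.90·43.70)/148.9 = 6.507 µg/L.
Below outfall 2: Q → 150.5 m³/s, C = (148.9·6.507 + 1.560·159.0)/150.5 = 8.088 µg/L.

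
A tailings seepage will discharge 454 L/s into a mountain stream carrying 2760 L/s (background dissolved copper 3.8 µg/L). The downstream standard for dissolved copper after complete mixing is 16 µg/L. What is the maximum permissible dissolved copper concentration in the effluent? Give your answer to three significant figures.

At the limit, (Qr·Cr + Qe·Cₑ)/(Qr + Qe) = 16:
Cₑ = (3214·16 − 2760·3.800) / 454.0 = 90.17 µg/L.

90.2 µg/L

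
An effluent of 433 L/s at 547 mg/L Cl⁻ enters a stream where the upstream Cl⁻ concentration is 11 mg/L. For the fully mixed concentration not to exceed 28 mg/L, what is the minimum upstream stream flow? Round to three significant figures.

Set C_mix = 28: (Q·11.00 + 433.0·547.0) / (Q + 433.0) = 28
→ Q = 433.0·(547.0 − 28)/(28 − 11.00) = 13220 L/s.

13200 L/s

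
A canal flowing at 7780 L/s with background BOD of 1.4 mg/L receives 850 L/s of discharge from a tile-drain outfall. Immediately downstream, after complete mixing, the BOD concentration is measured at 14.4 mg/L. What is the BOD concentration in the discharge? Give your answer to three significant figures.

133 mg/L

Mass balance: 7780·1.400 + 850.0·Cₑ = 8630·14.40
→ Cₑ = (8630·14.40 − 7780·1.400) / 850.0 = 133.4 mg/L.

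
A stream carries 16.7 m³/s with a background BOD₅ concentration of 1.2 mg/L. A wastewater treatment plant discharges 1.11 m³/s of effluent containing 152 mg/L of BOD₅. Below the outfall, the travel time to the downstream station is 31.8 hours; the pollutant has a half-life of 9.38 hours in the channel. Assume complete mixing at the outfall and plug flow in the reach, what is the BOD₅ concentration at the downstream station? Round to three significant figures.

After mixing, C = (16.70·1.200 + 1.110·152.0) / 17.81 = 188.8/17.81 = 10.60 mg/L.
Half-life 9.38 h → k = ln 2 / 9.38 = 0.07390 h⁻¹ = 1.774 d⁻¹.
Decay over the reach: 10.60·exp(−kt) = 10.60·0.09538 = 1.011 mg/L.

1.01 mg/L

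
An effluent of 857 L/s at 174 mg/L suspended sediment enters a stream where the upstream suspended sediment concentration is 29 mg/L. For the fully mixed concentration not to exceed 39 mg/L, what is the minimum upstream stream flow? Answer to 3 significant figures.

Set C_mix = 39: (Q·29.00 + 857.0·174.0) / (Q + 857.0) = 39
→ Q = 857.0·(174.0 − 39)/(39 − 29.00) = 11570 L/s.

11600 L/s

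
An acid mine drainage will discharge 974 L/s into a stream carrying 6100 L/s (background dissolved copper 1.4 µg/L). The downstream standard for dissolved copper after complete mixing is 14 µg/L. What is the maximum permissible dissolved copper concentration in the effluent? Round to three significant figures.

At the limit, (Qr·Cr + Qe·Cₑ)/(Qr + Qe) = 14:
Cₑ = (7074·14 − 6100·1.400) / 974.0 = 92.91 µg/L.

92.9 µg/L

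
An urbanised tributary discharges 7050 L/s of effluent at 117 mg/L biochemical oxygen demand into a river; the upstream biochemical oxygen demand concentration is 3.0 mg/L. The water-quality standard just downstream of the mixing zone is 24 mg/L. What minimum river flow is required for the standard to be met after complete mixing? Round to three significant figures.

31200 L/s

Set C_mix = 24: (Q·3.000 + 7050·117.0) / (Q + 7050) = 24
→ Q = 7050·(117.0 − 24)/(24 − 3.000) = 31220 L/s.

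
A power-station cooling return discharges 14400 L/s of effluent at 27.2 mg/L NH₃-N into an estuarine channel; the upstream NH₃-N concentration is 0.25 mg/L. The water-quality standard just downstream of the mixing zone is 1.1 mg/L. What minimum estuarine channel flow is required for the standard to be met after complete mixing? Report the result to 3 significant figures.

Set C_mix = 1.1: (Q·0.2500 + 14400·27.20) / (Q + 14400) = 1.1
→ Q = 14400·(27.20 − 1.1)/(1.1 − 0.2500) = 442200 L/s.

442000 L/s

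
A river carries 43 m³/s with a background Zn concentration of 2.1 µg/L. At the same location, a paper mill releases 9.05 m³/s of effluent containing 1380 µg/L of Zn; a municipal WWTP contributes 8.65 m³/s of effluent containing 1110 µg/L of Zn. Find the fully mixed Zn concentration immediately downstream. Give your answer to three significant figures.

365 µg/L

After mixing, C = (43.00·2.100 + 9.050·1380 + 8.650·1110) / 60.70 = 22180/60.70 = 365.4 µg/L.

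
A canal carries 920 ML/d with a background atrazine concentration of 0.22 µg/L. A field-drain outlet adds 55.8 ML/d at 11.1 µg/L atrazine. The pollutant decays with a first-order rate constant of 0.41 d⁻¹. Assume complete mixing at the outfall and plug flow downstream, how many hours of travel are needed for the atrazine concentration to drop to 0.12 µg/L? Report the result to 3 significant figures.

Mass balance: C = (920.0·0.2200 + 55.80·11.10) / 975.8 = 821.8/975.8 = 0.8422 µg/L.
0.8422·exp(−k·t) = 0.12 → t = ln(0.8422/0.12)/k = 410600 s = 114.1 h.

114 h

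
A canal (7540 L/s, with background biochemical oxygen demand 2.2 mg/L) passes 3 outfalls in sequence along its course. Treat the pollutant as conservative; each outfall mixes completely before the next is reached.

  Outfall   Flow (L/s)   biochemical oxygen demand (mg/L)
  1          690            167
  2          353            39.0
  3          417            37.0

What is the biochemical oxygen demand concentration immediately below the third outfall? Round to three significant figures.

Below outfall 1: Q → 8230 L/s, C = (7540·2.200 + 690.0·167.0)/8230 = 16.02 mg/L.
Below outfall 2: Q → 8583 L/s, C = (8230·16.02 + 353.0·39.00)/8583 = 16.96 mg/L.
Below outfall 3: Q → 9000 L/s, C = (8583·16.96 + 417.0·37.00)/9000 = 17.89 mg/L.

17.9 mg/L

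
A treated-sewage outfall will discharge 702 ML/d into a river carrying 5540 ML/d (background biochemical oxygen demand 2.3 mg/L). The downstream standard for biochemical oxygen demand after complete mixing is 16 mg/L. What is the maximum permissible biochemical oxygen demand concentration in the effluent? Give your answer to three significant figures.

At the limit, (Qr·Cr + Qe·Cₑ)/(Qr + Qe) = 16:
Cₑ = (6242·16 − 5540·2.300) / 702.0 = 124.1 mg/L.

124 mg/L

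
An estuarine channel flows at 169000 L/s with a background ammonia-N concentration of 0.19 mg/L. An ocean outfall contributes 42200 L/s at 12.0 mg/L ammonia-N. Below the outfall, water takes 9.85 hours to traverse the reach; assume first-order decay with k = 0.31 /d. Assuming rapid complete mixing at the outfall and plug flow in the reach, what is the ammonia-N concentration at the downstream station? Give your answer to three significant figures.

2.25 mg/L

Conservation of mass: C = (169000·0.1900 + 42200·12.00) / 211200 = 538500/211200 = 2.550 mg/L.
Applying C = C₀e^(−kt): 2.550 × 0.8805 = 2.245 mg/L.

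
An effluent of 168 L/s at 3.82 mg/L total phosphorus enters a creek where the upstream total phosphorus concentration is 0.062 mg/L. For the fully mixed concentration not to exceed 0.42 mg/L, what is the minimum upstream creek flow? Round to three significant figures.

Set C_mix = 0.42: (Q·0.06200 + 168.0·3.820) / (Q + 168.0) = 0.42
→ Q = 168.0·(3.820 − 0.42)/(0.42 − 0.06200) = 1596 L/s.

1600 L/s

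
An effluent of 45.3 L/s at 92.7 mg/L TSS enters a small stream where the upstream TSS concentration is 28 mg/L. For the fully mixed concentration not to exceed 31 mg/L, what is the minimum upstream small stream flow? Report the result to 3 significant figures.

932 L/s

Set C_mix = 31: (Q·28.00 + 45.30·92.70) / (Q + 45.30) = 31
→ Q = 45.30·(92.70 − 31)/(31 − 28.00) = 931.7 L/s.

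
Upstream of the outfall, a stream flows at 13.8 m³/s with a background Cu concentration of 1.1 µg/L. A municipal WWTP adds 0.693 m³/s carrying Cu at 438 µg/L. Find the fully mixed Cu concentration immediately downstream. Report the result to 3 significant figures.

After mixing, C = (13.80·1.100 + 0.6930·438.0) / 14.49 = 318.7/14.49 = 21.99 µg/L.

22.0 µg/L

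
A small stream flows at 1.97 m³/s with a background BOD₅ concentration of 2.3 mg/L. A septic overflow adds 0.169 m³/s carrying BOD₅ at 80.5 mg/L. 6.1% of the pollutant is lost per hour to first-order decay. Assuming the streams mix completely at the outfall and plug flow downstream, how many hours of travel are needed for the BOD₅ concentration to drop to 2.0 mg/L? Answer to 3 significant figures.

Mixed concentration C = ΣQC/ΣQ = (1.970·2.300 + 0.1690·80.50) / 2.139 = 18.14/2.139 = 8.478 mg/L.
6.1%/h lost → k = −ln(1 − 0.061) = 0.06294 h⁻¹.
8.478·exp(−k·t) = 2.0 → t = ln(8.478/2.0)/k = 82620 s = 22.95 h.

22.9 h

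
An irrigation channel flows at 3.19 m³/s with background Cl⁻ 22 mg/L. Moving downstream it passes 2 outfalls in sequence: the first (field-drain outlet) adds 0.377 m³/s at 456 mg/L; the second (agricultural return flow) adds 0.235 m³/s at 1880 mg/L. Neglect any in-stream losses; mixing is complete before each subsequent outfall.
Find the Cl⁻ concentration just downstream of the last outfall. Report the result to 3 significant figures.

After outfall 1: Q = 3.190 + 0.3770 = 3.567 m³/s; C = (3.190·22.00 + 0.3770·456.0)/3.567 = 67.87 mg/L.
After outfall 2: Q = 3.567 + 0.2350 = 3.802 m³/s; C = (3.567·67.87 + 0.2350·1880)/3.802 = 179.9 mg/L.

180 mg/L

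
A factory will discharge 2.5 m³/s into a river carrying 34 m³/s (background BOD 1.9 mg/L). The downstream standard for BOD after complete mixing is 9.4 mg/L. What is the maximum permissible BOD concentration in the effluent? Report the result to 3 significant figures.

At the limit, (Qr·Cr + Qe·Cₑ)/(Qr + Qe) = 9.4:
Cₑ = (36.50·9.4 − 34.00·1.900) / 2.500 = 111.4 mg/L.

111 mg/L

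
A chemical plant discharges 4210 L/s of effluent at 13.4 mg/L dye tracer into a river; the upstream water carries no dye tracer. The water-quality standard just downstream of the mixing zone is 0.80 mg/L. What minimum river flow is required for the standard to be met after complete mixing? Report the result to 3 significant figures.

Set C_mix = 0.80: (Q·0 + 4210·13.40) / (Q + 4210) = 0.80
→ Q = 4210·(13.40 − 0.80)/(0.80 − 0) = 66310 L/s.

66300 L/s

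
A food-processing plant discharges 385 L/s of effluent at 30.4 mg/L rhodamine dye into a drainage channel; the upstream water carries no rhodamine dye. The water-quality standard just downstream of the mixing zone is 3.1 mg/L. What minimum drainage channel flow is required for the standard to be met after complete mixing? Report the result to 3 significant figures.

Set C_mix = 3.1: (Q·0 + 385.0·30.40) / (Q + 385.0) = 3.1
→ Q = 385.0·(30.40 − 3.1)/(3.1 − 0) = 3390 L/s.

3390 L/s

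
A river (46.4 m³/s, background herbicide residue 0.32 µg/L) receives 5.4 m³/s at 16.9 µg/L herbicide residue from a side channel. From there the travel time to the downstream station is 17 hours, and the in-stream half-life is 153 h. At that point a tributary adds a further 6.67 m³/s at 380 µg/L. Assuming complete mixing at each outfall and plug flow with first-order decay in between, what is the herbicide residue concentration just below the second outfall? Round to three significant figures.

After mixing, C = (46.40·0.3200 + 5.400·16.90) / 51.80 = 106.1/51.80 = 2.048 µg/L; combined flow 51.80 m³/s.
Half-life 153 h → k = ln 2 / 153 = 0.004530 h⁻¹ = 0.1087 d⁻¹.
Decay over the reach: 2.048·exp(−kt) = 2.048·0.9259 = 1.897 µg/L.
At the second outfall, C = (51.80·1.897 + 6.670·380.0) / (51.80 + 6.670) = 45.03 µg/L.

45.0 µg/L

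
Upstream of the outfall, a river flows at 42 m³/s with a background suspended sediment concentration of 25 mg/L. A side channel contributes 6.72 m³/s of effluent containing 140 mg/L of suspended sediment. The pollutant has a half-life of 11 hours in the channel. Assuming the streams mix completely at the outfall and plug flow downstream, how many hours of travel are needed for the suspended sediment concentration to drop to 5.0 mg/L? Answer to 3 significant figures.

Flow-weighted average: C = (42.00·25.00 + 6.720·140.0) / 48.72 = 1991/48.72 = 40.86 mg/L.
Half-life 11 h → k = ln 2 / 11 = 0.06301 h⁻¹ = 1.512 d⁻¹.
40.86·exp(−k·t) = 5.0 → t = ln(40.86/5.0)/k = 120000 s = 33.34 h.

33.3 h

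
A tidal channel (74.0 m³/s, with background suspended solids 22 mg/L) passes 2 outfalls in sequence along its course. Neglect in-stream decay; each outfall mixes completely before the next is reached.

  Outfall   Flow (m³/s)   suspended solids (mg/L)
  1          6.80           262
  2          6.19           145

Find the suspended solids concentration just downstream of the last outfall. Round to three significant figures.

49.5 mg/L

After outfall 1: Q = 74.00 + 6.800 = 80.80 m³/s; C = (74.00·22.00 + 6.800·262.0)/80.80 = 42.20 mg/L.
After outfall 2: Q = 80.80 + 6.190 = 86.99 m³/s; C = (80.80·42.20 + 6.190·145.0)/86.99 = 49.51 mg/L.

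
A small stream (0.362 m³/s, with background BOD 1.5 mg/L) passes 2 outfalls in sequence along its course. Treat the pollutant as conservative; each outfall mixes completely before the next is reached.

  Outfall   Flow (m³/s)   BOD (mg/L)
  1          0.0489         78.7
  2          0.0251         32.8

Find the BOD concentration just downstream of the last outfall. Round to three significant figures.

Outfall 1: combined Q = 0.4109 m³/s; C = (0.3620·1.500 + 0.04890·78.70)/0.4109 = 10.69 mg/L.
Outfall 2: combined Q = 0.4360 m³/s; C = (0.4109·10.69 + 0.02510·32.80)/0.4360 = 11.96 mg/L.

12.0 mg/L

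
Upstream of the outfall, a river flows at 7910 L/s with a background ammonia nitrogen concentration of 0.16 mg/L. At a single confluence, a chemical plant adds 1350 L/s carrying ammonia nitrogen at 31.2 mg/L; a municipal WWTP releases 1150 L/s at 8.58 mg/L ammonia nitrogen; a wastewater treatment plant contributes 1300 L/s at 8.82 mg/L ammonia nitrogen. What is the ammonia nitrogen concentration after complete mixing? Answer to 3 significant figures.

5.53 mg/L

Conservation of mass: C = (7910·0.1600 + 1350·31.20 + 1150·8.580 + 1300·8.820) / 11710 = 64720/11710 = 5.527 mg/L.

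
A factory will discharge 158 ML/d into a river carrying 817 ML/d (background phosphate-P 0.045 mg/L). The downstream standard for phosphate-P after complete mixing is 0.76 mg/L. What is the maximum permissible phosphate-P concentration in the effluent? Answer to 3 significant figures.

4.46 mg/L

At the limit, (Qr·Cr + Qe·Cₑ)/(Qr + Qe) = 0.76:
Cₑ = (975.0·0.76 − 817.0·0.04500) / 158.0 = 4.457 mg/L.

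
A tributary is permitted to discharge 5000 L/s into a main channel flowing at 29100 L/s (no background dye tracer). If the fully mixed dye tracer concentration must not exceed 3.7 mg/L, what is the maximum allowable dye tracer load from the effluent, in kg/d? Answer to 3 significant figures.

10900 kg/d

Mass balance at the limit: 29100·0 + 5000·Cₑ = 34100·3.7 → Cₑ = 25.23 mg/L.
5000 L/s = 5.000 m³/s. Load = 5.000 m³/s × 25.23 g/m³ × 86 400 s/d = 10900 kg/d.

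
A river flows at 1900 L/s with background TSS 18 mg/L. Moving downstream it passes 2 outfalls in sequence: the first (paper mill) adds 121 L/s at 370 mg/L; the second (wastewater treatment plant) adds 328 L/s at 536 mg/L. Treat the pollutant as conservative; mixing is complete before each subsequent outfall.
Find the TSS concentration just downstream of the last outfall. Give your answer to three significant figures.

After outfall 1: Q = 1900 + 121.0 = 2021 L/s; C = (1900·18.00 + 121.0·370.0)/2021 = 39.07 mg/L.
After outfall 2: Q = 2021 + 328.0 = 2349 L/s; C = (2021·39.07 + 328.0·536.0)/2349 = 108.5 mg/L.

108 mg/L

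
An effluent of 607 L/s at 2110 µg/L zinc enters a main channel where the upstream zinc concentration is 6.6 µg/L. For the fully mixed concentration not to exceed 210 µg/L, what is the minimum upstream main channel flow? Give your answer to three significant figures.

Set C_mix = 210: (Q·6.600 + 607.0·2110) / (Q + 607.0) = 210
→ Q = 607.0·(2110 − 210)/(210 − 6.600) = 5670 L/s.

5670 L/s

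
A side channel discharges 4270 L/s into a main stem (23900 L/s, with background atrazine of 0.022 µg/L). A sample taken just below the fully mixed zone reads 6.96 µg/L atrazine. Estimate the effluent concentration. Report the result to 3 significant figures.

45.8 µg/L

Mass balance: 23900·0.02200 + 4270·Cₑ = 28170·6.960
→ Cₑ = (28170·6.960 − 23900·0.02200) / 4270 = 45.79 µg/L.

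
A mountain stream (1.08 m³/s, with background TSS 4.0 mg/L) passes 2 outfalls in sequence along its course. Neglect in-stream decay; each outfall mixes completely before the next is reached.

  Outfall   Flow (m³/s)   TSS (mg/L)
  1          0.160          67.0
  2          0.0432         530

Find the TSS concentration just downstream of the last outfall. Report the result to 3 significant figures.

29.6 mg/L

Below outfall 1: Q → 1.240 m³/s, C = (1.080·4.000 + 0.1600·67.00)/1.240 = 12.13 mg/L.
Below outfall 2: Q → 1.283 m³/s, C = (1.240·12.13 + 0.04320·530.0)/1.283 = 29.56 mg/L.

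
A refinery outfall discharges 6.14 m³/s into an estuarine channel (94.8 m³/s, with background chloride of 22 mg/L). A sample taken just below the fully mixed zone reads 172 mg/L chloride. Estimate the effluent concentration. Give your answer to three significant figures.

Mass balance: 94.80·22.00 + 6.140·Cₑ = 100.9·172.0
→ Cₑ = (100.9·172.0 − 94.80·22.00) / 6.140 = 2488 mg/L.

2490 mg/L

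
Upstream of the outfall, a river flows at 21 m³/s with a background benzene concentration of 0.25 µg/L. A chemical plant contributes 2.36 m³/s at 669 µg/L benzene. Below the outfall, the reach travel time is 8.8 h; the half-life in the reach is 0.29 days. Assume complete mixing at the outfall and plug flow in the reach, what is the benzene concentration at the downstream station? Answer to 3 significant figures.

Mixed concentration C = ΣQC/ΣQ = (21.00·0.2500 + 2.360·669.0) / 23.36 = 1584/23.36 = 67.81 µg/L.
Half-life 0.29 d → k = ln 2 / 0.29 = 2.390 d⁻¹.
First-order decay: C = 67.81·exp(−k·t) = 67.81·0.4163 = 28.23 µg/L.

28.2 µg/L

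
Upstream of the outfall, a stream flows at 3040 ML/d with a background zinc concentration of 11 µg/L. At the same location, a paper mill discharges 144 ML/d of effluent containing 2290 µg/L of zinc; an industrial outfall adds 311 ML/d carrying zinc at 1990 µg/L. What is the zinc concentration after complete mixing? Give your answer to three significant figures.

After mixing, C = (3040·11.00 + 144.0·2290 + 311.0·1990) / 3495 = 982100/3495 = 281.0 µg/L.

281 µg/L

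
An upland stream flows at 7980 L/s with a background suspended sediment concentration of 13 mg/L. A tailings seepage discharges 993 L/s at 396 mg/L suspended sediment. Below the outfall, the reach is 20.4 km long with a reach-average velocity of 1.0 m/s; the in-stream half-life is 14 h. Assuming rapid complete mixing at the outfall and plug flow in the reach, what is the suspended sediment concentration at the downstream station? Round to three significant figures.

After mixing, C = (7980·13.00 + 993.0·396.0) / 8973 = 497000/8973 = 55.38 mg/L.
Travel time t = 20.4·1000 / 1.0 = 20400 s = 5.667 h.
Half-life 14 h → k = ln 2 / 14 = 0.04951 h⁻¹ = 1.188 d⁻¹.
Applying C = C₀e^(−kt): 55.38 × 0.7554 = 41.84 mg/L.

41.8 mg/L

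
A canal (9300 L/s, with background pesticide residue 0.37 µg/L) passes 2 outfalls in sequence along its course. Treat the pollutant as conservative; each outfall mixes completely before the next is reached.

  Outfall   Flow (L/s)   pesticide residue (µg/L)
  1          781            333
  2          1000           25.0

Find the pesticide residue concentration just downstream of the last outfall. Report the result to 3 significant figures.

26.0 µg/L

Outfall 1: combined Q = 10080 L/s; C = (9300·0.3700 + 781.0·333.0)/10080 = 26.14 µg/L.
Outfall 2: combined Q = 11080 L/s; C = (10080·26.14 + 1000·25.00)/11080 = 26.04 µg/L.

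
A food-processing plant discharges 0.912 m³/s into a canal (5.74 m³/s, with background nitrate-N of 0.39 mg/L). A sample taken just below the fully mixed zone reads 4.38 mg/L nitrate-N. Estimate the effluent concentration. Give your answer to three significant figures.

29.5 mg/L

Mass balance: 5.740·0.3900 + 0.9120·Cₑ = 6.652·4.380
→ Cₑ = (6.652·4.380 − 5.740·0.3900) / 0.9120 = 29.49 mg/L.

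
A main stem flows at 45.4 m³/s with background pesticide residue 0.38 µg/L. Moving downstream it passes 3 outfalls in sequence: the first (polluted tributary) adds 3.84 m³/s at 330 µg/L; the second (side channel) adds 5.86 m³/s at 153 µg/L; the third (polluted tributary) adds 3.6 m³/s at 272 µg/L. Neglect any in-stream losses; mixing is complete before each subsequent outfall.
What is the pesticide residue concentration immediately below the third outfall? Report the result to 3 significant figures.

53.8 µg/L

Below outfall 1: Q → 49.24 m³/s, C = (45.40·0.3800 + 3.840·330.0)/49.24 = 26.09 µg/L.
Below outfall 2: Q → 55.10 m³/s, C = (49.24·26.09 + 5.860·153.0)/55.10 = 39.58 µg/L.
Below outfall 3: Q → 58.70 m³/s, C = (55.10·39.58 + 3.600·272.0)/58.70 = 53.84 µg/L.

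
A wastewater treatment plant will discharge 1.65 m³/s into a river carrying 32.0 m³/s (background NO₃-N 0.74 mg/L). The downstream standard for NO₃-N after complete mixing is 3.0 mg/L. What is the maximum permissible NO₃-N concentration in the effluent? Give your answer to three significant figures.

At the limit, (Qr·Cr + Qe·Cₑ)/(Qr + Qe) = 3.0:
Cₑ = (33.65·3.0 − 32.00·0.7400) / 1.650 = 46.83 mg/L.

46.8 mg/L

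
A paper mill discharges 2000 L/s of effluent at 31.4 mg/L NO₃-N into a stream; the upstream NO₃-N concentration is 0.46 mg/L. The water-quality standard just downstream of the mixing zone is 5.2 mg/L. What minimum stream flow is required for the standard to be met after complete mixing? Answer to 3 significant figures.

Set C_mix = 5.2: (Q·0.4600 + 2000·31.40) / (Q + 2000) = 5.2
→ Q = 2000·(31.40 − 5.2)/(5.2 − 0.4600) = 11050 L/s.

11100 L/s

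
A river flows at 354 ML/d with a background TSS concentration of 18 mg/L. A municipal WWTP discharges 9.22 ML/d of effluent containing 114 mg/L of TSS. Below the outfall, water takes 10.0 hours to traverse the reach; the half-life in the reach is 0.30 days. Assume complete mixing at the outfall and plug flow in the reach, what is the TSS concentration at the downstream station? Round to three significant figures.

Conservation of mass: C = (354.0·18.00 + 9.220·114.0) / 363.2 = 7423/363.2 = 20.44 mg/L.
Half-life 0.30 d → k = ln 2 / 0.30 = 2.310 d⁻¹.
After decay, C = 20.44 × e^(−kt) = 20.44 × 0.3819 = 7.804 mg/L.

7.80 mg/L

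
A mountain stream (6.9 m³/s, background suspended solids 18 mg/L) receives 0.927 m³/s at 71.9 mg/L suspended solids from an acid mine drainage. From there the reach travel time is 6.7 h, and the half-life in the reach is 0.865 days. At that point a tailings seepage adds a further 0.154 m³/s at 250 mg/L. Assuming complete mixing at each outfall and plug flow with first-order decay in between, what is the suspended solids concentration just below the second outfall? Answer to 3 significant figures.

After mixing, C = (6.900·18.00 + 0.9270·71.90) / 7.827 = 190.9/7.827 = 24.38 mg/L; combined flow 7.827 m³/s.
Half-life 0.865 d → k = ln 2 / 0.865 = 0.8013 d⁻¹.
First-order decay: C = 24.38·exp(−k·t) = 24.38·0.7996 = 19.50 mg/L.
At the second outfall, C = (7.827·19.50 + 0.1540·250.0) / (7.827 + 0.1540) = 23.94 mg/L.

23.9 mg/L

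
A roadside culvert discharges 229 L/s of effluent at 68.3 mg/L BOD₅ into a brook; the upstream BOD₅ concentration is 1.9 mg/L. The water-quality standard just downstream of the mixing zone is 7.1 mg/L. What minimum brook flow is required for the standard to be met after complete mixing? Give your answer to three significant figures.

Set C_mix = 7.1: (Q·1.900 + 229.0·68.30) / (Q + 229.0) = 7.1
→ Q = 229.0·(68.30 − 7.1)/(7.1 − 1.900) = 2695 L/s.

2700 L/s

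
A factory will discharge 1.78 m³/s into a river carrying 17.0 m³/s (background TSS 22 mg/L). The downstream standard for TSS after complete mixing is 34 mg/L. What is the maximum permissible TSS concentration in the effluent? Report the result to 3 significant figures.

At the limit, (Qr·Cr + Qe·Cₑ)/(Qr + Qe) = 34:
Cₑ = (18.78·34 − 17.00·22.00) / 1.780 = 148.6 mg/L.

149 mg/L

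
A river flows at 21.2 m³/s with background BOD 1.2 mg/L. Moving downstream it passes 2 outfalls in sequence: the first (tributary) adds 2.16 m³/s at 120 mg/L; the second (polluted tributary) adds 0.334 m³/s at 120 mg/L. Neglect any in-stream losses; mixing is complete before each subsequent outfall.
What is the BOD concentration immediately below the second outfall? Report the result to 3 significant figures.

After outfall 1: Q = 21.20 + 2.160 = 23.36 m³/s; C = (21.20·1.200 + 2.160·120.0)/23.36 = 12.18 mg/L.
After outfall 2: Q = 23.36 + 0.3340 = 23.69 m³/s; C = (23.36·12.18 + 0.3340·120.0)/23.69 = 13.70 mg/L.

13.7 mg/L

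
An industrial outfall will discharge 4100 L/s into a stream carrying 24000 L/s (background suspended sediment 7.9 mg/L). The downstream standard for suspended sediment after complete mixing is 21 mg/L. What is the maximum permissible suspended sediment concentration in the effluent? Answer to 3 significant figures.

At the limit, (Qr·Cr + Qe·Cₑ)/(Qr + Qe) = 21:
Cₑ = (28100·21 − 24000·7.900) / 4100 = 97.68 mg/L.

97.7 mg/L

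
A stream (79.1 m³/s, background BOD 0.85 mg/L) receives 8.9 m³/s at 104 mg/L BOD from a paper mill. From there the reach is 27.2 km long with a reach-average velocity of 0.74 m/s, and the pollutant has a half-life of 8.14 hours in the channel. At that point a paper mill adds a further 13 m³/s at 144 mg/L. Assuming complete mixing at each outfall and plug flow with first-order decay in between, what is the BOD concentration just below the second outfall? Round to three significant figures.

22.7 mg/L

Mass balance: C = (79.10·0.8500 + 8.900·104.0) / 88.00 = 992.8/88.00 = 11.28 mg/L; combined flow 88.00 m³/s.
Travel time t = 27.2·1000 / 0.74 = 36760 s = 10.21 h.
Half-life 8.14 h → k = ln 2 / 8.14 = 0.08515 h⁻¹ = 2.044 d⁻¹.
Decay over the reach: 11.28·exp(−kt) = 11.28·0.4192 = 4.729 mg/L.
At the second outfall, C = (88.00·4.729 + 13.00·144.0) / (88.00 + 13.00) = 22.66 mg/L.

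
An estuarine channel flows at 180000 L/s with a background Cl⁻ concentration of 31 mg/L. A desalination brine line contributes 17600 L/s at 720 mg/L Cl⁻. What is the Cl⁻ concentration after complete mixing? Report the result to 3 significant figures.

92.4 mg/L

Conservation of mass: C = (180000·31.00 + 17600·720.0) / 197600 = 18250000/197600 = 92.37 mg/L.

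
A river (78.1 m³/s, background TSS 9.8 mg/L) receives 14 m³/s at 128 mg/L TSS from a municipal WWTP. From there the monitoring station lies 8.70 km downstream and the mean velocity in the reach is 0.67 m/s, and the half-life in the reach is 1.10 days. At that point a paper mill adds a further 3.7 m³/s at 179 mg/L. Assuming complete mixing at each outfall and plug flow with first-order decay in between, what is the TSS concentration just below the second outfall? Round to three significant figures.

31.2 mg/L

Flow-weighted average: C = (78.10·9.800 + 14.00·128.0) / 92.10 = 2557/92.10 = 27.77 mg/L; combined flow 92.10 m³/s.
Travel time t = 8.70·1000 / 0.67 = 12990 s = 3.607 h.
Half-life 1.10 d → k = ln 2 / 1.10 = 0.6301 d⁻¹.
Applying C = C₀e^(−kt): 27.77 × 0.9096 = 25.26 mg/L.
At the second outfall, C = (92.10·25.26 + 3.700·179.0) / (92.10 + 3.700) = 31.20 mg/L.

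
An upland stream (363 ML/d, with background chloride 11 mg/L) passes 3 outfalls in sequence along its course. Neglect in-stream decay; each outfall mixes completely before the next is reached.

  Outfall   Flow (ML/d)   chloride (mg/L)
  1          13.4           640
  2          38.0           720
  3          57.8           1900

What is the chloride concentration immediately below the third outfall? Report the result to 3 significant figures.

317 mg/L

Outfall 1: combined Q = 376.4 ML/d; C = (363.0·11.00 + 13.40·640.0)/376.4 = 33.39 mg/L.
Outfall 2: combined Q = 414.4 ML/d; C = (376.4·33.39 + 38.00·720.0)/414.4 = 96.35 mg/L.
Outfall 3: combined Q = 472.2 ML/d; C = (414.4·96.35 + 57.80·1900)/472.2 = 317.1 mg/L.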